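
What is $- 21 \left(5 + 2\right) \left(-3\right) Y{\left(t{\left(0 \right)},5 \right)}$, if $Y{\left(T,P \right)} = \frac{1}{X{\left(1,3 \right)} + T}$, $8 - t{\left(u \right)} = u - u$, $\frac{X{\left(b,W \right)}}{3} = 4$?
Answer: $\frac{441}{20} \approx 22.05$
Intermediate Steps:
$X{\left(b,W \right)} = 12$ ($X{\left(b,W \right)} = 3 \cdot 4 = 12$)
$t{\left(u \right)} = 8$ ($t{\left(u \right)} = 8 - \left(u - u\right) = 8 - 0 = 8 + 0 = 8$)
$Y{\left(T,P \right)} = \frac{1}{12 + T}$
$- 21 \left(5 + 2\right) \left(-3\right) Y{\left(t{\left(0 \right)},5 \right)} = \frac{\left(-21\right) \left(5 + 2\right) \left(-3\right)}{12 + 8} = \frac{\left(-21\right) 7 \left(-3\right)}{20} = \left(-21\right) \left(-21\right) \frac{1}{20} = 441 \cdot \frac{1}{20} = \frac{441}{20}$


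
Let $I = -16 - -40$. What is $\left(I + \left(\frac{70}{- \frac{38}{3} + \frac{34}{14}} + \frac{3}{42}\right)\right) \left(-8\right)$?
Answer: $- \frac{41500}{301} \approx -137.87$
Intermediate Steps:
$I = 24$ ($I = -16 + 40 = 24$)
$\left(I + \left(\frac{70}{- \frac{38}{3} + \frac{34}{14}} + \frac{3}{42}\right)\right) \left(-8\right) = \left(24 + \left(\frac{70}{- \frac{38}{3} + \frac{34}{14}} + \frac{3}{42}\right)\right) \left(-8\right) = \left(24 + \left(\frac{70}{\left(-38\right) \frac{1}{3} + 34 \cdot \frac{1}{14}} + 3 \cdot \frac{1}{42}\right)\right) \left(-8\right) = \left(24 + \left(\frac{70}{- \frac{38}{3} + \frac{17}{7}} + \frac{1}{14}\right)\right) \left(-8\right) = \left(24 + \left(\frac{70}{- \frac{215}{21}} + \frac{1}{14}\right)\right) \left(-8\right) = \left(24 + \left(70 \left(- \frac{21}{215}\right) + \frac{1}{14}\right)\right) \left(-8\right) = \left(24 + \left(- \frac{294}{43} + \frac{1}{14}\right)\right) \left(-8\right) = \left(24 - \frac{4073}{602}\right) \left(-8\right) = \frac{10375}{602} \left(-8\right) = - \frac{41500}{301}$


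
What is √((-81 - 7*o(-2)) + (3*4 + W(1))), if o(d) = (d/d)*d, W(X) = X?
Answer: 3*I*√6 ≈ 7.3485*I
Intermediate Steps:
o(d) = d (o(d) = 1*d = d)
√((-81 - 7*o(-2)) + (3*4 + W(1))) = √((-81 - 7*(-2)) + (3*4 + 1)) = √((-81 - 1*(-14)) + (12 + 1)) = √((-81 + 14) + 13) = √(-67 + 13) = √(-54) = 3*I*√6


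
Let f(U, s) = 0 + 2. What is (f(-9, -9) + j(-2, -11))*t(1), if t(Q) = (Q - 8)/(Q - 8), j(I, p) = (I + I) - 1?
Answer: -3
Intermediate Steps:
f(U, s) = 2
j(I, p) = -1 + 2*I (j(I, p) = 2*I - 1 = -1 + 2*I)
t(Q) = 1 (t(Q) = (-8 + Q)/(-8 + Q) = 1)
(f(-9, -9) + j(-2, -11))*t(1) = (2 + (-1 + 2*(-2)))*1 = (2 + (-1 - 4))*1 = (2 - 5)*1 = -3*1 = -3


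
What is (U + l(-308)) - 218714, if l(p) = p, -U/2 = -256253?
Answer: 293484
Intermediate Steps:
U = 512506 (U = -2*(-256253) = 512506)
(U + l(-308)) - 218714 = (512506 - 308) - 218714 = 512198 - 218714 = 293484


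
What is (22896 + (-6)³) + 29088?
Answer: 51768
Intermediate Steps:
(22896 + (-6)³) + 29088 = (22896 - 216) + 29088 = 22680 + 29088 = 51768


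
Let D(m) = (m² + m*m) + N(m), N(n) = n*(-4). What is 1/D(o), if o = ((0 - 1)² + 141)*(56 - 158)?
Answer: 1/419630448 ≈ 2.3831e-9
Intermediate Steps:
N(n) = -4*n
o = -14484 (o = ((-1)² + 141)*(-102) = (1 + 141)*(-102) = 142*(-102) = -14484)
D(m) = -4*m + 2*m² (D(m) = (m² + m*m) - 4*m = (m² + m²) - 4*m = 2*m² - 4*m = -4*m + 2*m²)
1/D(o) = 1/(2*(-14484)*(-2 - 14484)) = 1/(2*(-14484)*(-14486)) = 1/419630448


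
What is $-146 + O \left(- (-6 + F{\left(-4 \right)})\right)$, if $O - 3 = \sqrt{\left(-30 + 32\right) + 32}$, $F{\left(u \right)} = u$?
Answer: $-116 + 10 \sqrt{34} \approx -57.69$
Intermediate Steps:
$O = 3 + \sqrt{34}$ ($O = 3 + \sqrt{\left(-30 + 32\right) + 32} = 3 + \sqrt{2 + 32} = 3 + \sqrt{34} \approx 8.8309$)
$-146 + O \left(- (-6 + F{\left(-4 \right)})\right) = -146 + \left(3 + \sqrt{34}\right) \left(- (-6 - 4)\right) = -146 + \left(3 + \sqrt{34}\right) \left(\left(-1\right) \left(-10\right)\right) = -146 + \left(3 + \sqrt{34}\right) 10 = -146 + \left(30 + 10 \sqrt{34}\right) = -116 + 10 \sqrt{34}$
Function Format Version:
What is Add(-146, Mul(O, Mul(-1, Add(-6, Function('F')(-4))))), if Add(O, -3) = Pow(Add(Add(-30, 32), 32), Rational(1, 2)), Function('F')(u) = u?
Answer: Add(-116, Mul(10, Pow(34, Rational(1, 2)))) ≈ -57.690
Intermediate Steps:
O = Add(3, Pow(34, Rational(1, 2))) (O = Add(3, Pow(Add(Add(-30, 32), 32), Rational(1, 2))) = Add(3, Pow(Add(2, 32), Rational(1, 2))) = Add(3, Pow(34, Rational(1, 2))) ≈ 8.8309)
Add(-146, Mul(O, Mul(-1, Add(-6, Function('F')(-4))))) = Add(-146, Mul(Add(3, Pow(34, Rational(1, 2))), Mul(-1, Add(-6, -4)))) = Add(-146, Mul(Add(3, Pow(34, Rational(1, 2))), Mul(-1, -10))) = Add(-146, Mul(Add(3, Pow(34, Rational(1, 2))), 10)) = Add(-146, Add(30, Mul(10, Pow(34, Rational(1, 2))))) = Add(-116, Mul(10, Pow(34, Rational(1, 2))))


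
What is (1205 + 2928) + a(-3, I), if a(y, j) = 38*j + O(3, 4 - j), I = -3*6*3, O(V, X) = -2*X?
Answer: 1965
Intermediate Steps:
I = -54 (I = -18*3 = -54)
a(y, j) = -8 + 40*j (a(y, j) = 38*j - 2*(4 - j) = 38*j + (-8 + 2*j) = -8 + 40*j)
(1205 + 2928) + a(-3, I) = (1205 + 2928) + (-8 + 40*(-54)) = 4133 + (-8 - 2160) = 4133 - 2168 = 1965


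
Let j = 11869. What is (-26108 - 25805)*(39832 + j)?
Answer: -2683954013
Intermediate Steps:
(-26108 - 25805)*(39832 + j) = (-26108 - 25805)*(39832 + 11869) = -51913*51701 = -2683954013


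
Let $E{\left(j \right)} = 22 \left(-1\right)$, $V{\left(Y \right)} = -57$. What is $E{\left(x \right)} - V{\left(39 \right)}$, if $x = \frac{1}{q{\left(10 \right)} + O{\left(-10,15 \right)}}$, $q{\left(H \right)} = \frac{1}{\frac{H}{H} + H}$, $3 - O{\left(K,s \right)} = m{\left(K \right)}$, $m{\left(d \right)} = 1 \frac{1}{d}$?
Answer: $35$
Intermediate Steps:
$m{\left(d \right)} = \frac{1}{d}$
$O{\left(K,s \right)} = 3 - \frac{1}{K}$
$q{\left(H \right)} = \frac{1}{1 + H}$
$x = \frac{110}{351}$ ($x = \frac{1}{\frac{1}{1 + 10} + \left(3 - \frac{1}{-10}\right)} = \frac{1}{\frac{1}{11} + \left(3 - - \frac{1}{10}\right)} = \frac{1}{\frac{1}{11} + \left(3 + \frac{1}{10}\right)} = \frac{1}{\frac{1}{11} + \frac{31}{10}} = \frac{1}{\frac{351}{110}} = \frac{110}{351} \approx 0.31339$)
$E{\left(j \right)} = -22$
$E{\left(x \right)} - V{\left(39 \right)} = -22 - -57 = -22 + 57 = 35$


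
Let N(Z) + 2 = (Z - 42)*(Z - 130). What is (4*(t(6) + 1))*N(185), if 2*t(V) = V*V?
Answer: 597588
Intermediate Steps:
t(V) = V²/2 (t(V) = (V*V)/2 = V²/2)
N(Z) = -2 + (-130 + Z)*(-42 + Z) (N(Z) = -2 + (Z - 42)*(Z - 130) = -2 + (-42 + Z)*(-130 + Z) = -2 + (-130 + Z)*(-42 + Z))
(4*(t(6) + 1))*N(185) = (4*((½)*6² + 1))*(5458 + 185² - 172*185) = (4*((½)*36 + 1))*(5458 + 34225 - 31820) = (4*(18 + 1))*7863 = (4*19)*7863 = 76*7863 = 597588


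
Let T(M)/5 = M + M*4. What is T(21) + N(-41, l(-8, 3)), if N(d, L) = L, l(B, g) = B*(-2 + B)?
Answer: 605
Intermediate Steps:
T(M) = 25*M (T(M) = 5*(M + M*4) = 5*(M + 4*M) = 5*(5*M) = 25*M)
T(21) + N(-41, l(-8, 3)) = 25*21 - 8*(-2 - 8) = 525 - 8*(-10) = 525 + 80 = 605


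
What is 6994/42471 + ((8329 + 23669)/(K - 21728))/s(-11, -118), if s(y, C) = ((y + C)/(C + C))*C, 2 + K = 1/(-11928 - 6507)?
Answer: 10552073531974/56275642157031 ≈ 0.18751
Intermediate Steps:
K = -36871/18435 (K = -2 + 1/(-11928 - 6507) = -2 + 1/(-18435) = -2 - 1/18435 = -36871/18435 ≈ -2.0001)
s(y, C) = C/2 + y/2 (s(y, C) = ((C + y)/((2*C)))*C = ((C + y)*(1/(2*C)))*C = ((C + y)/(2*C))*C = C/2 + y/2)
6994/42471 + ((8329 + 23669)/(K - 21728))/s(-11, -118) = 6994/42471 + ((8329 + 23669)/(-36871/18435 - 21728))/((1/2)*(-118) + (1/2)*(-11)) = 6994*(1/42471) + (31998/(-400592551/18435))/(-59 - 11/2) = 538/3267 + (31998*(-18435/400592551))/(-129/2) = 538/3267 - 589883130/400592551*(-2/129) = 538/3267 + 393255420/17225479693 = 10552073531974/56275642157031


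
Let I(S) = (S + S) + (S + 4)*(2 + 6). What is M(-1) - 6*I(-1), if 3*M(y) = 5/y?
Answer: -401/3 ≈ -133.67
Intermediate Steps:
M(y) = 5/(3*y) (M(y) = (5/y)/3 = 5/(3*y))
I(S) = 32 + 10*S (I(S) = 2*S + (4 + S)*8 = 2*S + (32 + 8*S) = 32 + 10*S)
M(-1) - 6*I(-1) = (5/3)/(-1) - 6*(32 + 10*(-1)) = (5/3)*(-1) - 6*(32 - 10) = -5/3 - 6*22 = -5/3 - 132 = -401/3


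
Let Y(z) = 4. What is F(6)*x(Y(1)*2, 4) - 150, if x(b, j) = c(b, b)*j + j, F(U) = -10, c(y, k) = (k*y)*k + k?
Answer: -20990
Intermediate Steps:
c(y, k) = k + y*k**2 (c(y, k) = y*k**2 + k = k + y*k**2)
x(b, j) = j + b*j*(1 + b**2) (x(b, j) = (b*(1 + b*b))*j + j = (b*(1 + b**2))*j + j = b*j*(1 + b**2) + j = j + b*j*(1 + b**2))
F(6)*x(Y(1)*2, 4) - 150 = -40*(1 + 4*2 + (4*2)**3) - 150 = -40*(1 + 8 + 8**3) - 150 = -40*(1 + 8 + 512) - 150 = -40*521 - 150 = -10*2084 - 150 = -20840 - 150 = -20990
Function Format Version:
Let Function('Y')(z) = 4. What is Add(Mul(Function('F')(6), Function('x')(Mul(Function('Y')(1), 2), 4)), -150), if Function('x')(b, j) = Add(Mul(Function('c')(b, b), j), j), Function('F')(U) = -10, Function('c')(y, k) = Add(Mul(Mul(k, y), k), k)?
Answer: -20990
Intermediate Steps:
Function('c')(y, k) = Add(k, Mul(y, Pow(k, 2))) (Function('c')(y, k) = Add(Mul(y, Pow(k, 2)), k) = Add(k, Mul(y, Pow(k, 2))))
Function('x')(b, j) = Add(j, Mul(b, j, Add(1, Pow(b, 2)))) (Function('x')(b, j) = Add(Mul(Mul(b, Add(1, Mul(b, b))), j), j) = Add(Mul(Mul(b, Add(1, Pow(b, 2))), j), j) = Add(Mul(b, j, Add(1, Pow(b, 2))), j) = Add(j, Mul(b, j, Add(1, Pow(b, 2)))))
Add(Mul(Function('F')(6), Function('x')(Mul(Function('Y')(1), 2), 4)), -150) = Add(Mul(-10, Mul(4, Add(1, Mul(4, 2), Pow(Mul(4, 2), 3)))), -150) = Add(Mul(-10, Mul(4, Add(1, 8, Pow(8, 3)))), -150) = Add(Mul(-10, Mul(4, Add(1, 8, 512))), -150) = Add(Mul(-10, Mul(4, 521)), -150) = Add(Mul(-10, 2084), -150) = Add(-20840, -150) = -20990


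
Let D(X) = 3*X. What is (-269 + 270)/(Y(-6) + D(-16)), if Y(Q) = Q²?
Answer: -1/12 ≈ -0.083333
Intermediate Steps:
(-269 + 270)/(Y(-6) + D(-16)) = (-269 + 270)/((-6)² + 3*(-16)) = 1/(36 - 48) = 1/(-12) = 1*(-1/12) = -1/12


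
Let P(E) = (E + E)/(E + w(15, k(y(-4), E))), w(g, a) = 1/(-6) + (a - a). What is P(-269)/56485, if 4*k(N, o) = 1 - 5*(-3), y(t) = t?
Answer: 3228/91223275 ≈ 3.5386e-5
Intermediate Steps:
k(N, o) = 4 (k(N, o) = (1 - 5*(-3))/4 = (1 + 15)/4 = (¼)*16 = 4)
w(g, a) = -⅙ (w(g, a) = -⅙ + 0 = -⅙)
P(E) = 2*E/(-⅙ + E) (P(E) = (E + E)/(E - ⅙) = (2*E)/(-⅙ + E) = 2*E/(-⅙ + E))
P(-269)/56485 = (12*(-269)/(-1 + 6*(-269)))/56485 = (12*(-269)/(-1 - 1614))*(1/56485) = (12*(-269)/(-1615))*(1/56485) = (12*(-269)*(-1/1615))*(1/56485) = (3228/1615)*(1/56485) = 3228/91223275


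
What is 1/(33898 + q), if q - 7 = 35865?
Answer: 1/69770 ≈ 1.4333e-5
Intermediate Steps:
q = 35872 (q = 7 + 35865 = 35872)
1/(33898 + q) = 1/(33898 + 35872) = 1/69770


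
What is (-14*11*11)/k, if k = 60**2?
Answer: -847/1800 ≈ -0.47056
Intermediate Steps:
k = 3600
(-14*11*11)/k = (-14*11*11)/3600 = -154*11*(1/3600) = -1694*1/3600 = -847/1800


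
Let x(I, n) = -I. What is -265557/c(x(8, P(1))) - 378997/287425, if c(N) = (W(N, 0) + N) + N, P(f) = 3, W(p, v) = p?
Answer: 25439541599/2299400 ≈ 11064.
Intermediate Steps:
c(N) = 3*N (c(N) = (N + N) + N = 2*N + N = 3*N)
-265557/c(x(8, P(1))) - 378997/287425 = -265557/(3*(-1*8)) - 378997/287425 = -265557/(3*(-8)) - 378997*1/287425 = -265557/(-24) - 378997/287425 = -265557*(-1/24) - 378997/287425 = 88519/8 - 378997/287425 = 25439541599/2299400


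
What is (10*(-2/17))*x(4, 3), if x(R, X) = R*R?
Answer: -320/17 ≈ -18.824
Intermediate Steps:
x(R, X) = R²
(10*(-2/17))*x(4, 3) = (10*(-2/17))*4² = (10*(-2*1/17))*16 = (10*(-2/17))*16 = -20/17*16 = -320/17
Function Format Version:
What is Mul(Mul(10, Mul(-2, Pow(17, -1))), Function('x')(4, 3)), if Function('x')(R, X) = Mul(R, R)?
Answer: Rational(-320, 17) ≈ -18.824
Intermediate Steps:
Function('x')(R, X) = Pow(R, 2)
Mul(Mul(10, Mul(-2, Pow(17, -1))), Function('x')(4, 3)) = Mul(Mul(10, Mul(-2, Pow(17, -1))), Pow(4, 2)) = Mul(Mul(10, Mul(-2, Rational(1, 17))), 16) = Mul(Mul(10, Rational(-2, 17)), 16) = Mul(Rational(-20, 17), 16) = Rational(-320, 17)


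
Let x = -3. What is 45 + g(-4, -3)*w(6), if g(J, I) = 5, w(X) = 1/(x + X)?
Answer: 140/3 ≈ 46.667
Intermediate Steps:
w(X) = 1/(-3 + X)
45 + g(-4, -3)*w(6) = 45 + 5/(-3 + 6) = 45 + 5/3 = 140/3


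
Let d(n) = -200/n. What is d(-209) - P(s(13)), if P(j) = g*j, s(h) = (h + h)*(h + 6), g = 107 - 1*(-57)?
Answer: -16932144/209 ≈ -81015.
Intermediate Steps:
g = 164 (g = 107 + 57 = 164)
s(h) = 2*h*(6 + h) (s(h) = (2*h)*(6 + h) = 2*h*(6 + h))
P(j) = 164*j
d(-209) - P(s(13)) = -200/(-209) - 164*2*13*(6 + 13) = -200*(-1/209) - 164*2*13*19 = 200/209 - 164*494 = 200/209 - 1*81016 = 200/209 - 81016 = -16932144/209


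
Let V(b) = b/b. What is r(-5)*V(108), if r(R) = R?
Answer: -5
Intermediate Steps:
V(b) = 1
r(-5)*V(108) = -5*1 = -5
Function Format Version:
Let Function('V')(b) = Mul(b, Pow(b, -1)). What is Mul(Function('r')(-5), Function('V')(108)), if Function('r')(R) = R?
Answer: -5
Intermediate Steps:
Function('V')(b) = 1
Mul(Function('r')(-5), Function('V')(108)) = Mul(-5, 1) = -5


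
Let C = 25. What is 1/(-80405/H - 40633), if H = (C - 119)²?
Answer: -8836/359113593 ≈ -2.4605e-5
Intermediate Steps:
H = 8836 (H = (25 - 119)² = (-94)² = 8836)
1/(-80405/H - 40633) = 1/(-80405/8836 - 40633) = 1/(-359113593/8836) = -8836/359113593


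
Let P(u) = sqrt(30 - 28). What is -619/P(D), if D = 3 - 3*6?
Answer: -619*sqrt(2)/2 ≈ -437.70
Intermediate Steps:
D = -15 (D = 3 - 18 = -15)
P(u) = sqrt(2)
-619/P(D) = -619*sqrt(2)/2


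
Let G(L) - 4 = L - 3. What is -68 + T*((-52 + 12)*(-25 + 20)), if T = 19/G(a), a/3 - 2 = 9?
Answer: 744/17 ≈ 43.765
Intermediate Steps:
a = 33 (a = 6 + 3*9 = 6 + 27 = 33)
G(L) = 1 + L (G(L) = 4 + (L - 3) = 4 + (-3 + L) = 1 + L)
T = 19/34 (T = 19/(1 + 33) = 19/34 ≈ 0.55882)
-68 + T*((-52 + 12)*(-25 + 20)) = -68 + 19*((-52 + 12)*(-25 + 20))/34 = -68 + 19*(-40*(-5))/34 = -68 + (19/34)*200 = -68 + 1900/17 = 744/17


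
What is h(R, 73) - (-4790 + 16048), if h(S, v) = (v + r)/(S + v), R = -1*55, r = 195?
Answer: -101188/9 ≈ -11243.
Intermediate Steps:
R = -55
h(S, v) = (195 + v)/(S + v) (h(S, v) = (v + 195)/(S + v) = (195 + v)/(S + v))
h(R, 73) - (-4790 + 16048) = (195 + 73)/(-55 + 73) - (-4790 + 16048) = 268/18 - 1*11258 = (1/18)*268 - 11258 = 134/9 - 11258 = -101188/9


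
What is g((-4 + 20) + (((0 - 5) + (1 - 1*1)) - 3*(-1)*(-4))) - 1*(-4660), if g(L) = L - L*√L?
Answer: 4659 + I ≈ 4659.0 + 1.0*I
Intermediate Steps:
g(L) = L - L^(3/2)
g((-4 + 20) + (((0 - 5) + (1 - 1*1)) - 3*(-1)*(-4))) - 1*(-4660) = (((-4 + 20) + (((0 - 5) + (1 - 1*1)) - 3*(-1)*(-4))) - ((-4 + 20) + (((0 - 5) + (1 - 1*1)) - 3*(-1)*(-4)))^(3/2)) - 1*(-4660) = ((16 + ((-5 + (1 - 1)) + 3*(-4))) - (16 + ((-5 + (1 - 1)) + 3*(-4)))^(3/2)) + 4660 = ((16 + ((-5 + 0) - 12)) - (16 + ((-5 + 0) - 12))^(3/2)) + 4660 = ((16 + (-5 - 12)) - (16 + (-5 - 12))^(3/2)) + 4660 = ((16 - 17) - (16 - 17)^(3/2)) + 4660 = (-1 - (-1)^(3/2)) + 4660 = (-1 - (-1)*I) + 4660 = (-1 + I) + 4660 = 4659 + I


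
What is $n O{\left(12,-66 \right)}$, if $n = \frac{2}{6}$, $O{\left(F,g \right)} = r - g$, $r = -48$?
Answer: $6$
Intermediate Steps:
$O{\left(F,g \right)} = -48 - g$
$n = \frac{1}{3}$ ($n = 2 \cdot \frac{1}{6} = \frac{1}{3} \approx 0.33333$)
$n O{\left(12,-66 \right)} = \frac{-48 - -66}{3} = \frac{-48 + 66}{3} = \frac{1}{3} \cdot 18 = 6$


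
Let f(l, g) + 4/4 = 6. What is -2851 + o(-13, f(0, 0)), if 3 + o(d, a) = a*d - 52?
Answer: -2971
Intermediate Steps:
f(l, g) = 5 (f(l, g) = -1 + 6 = 5)
o(d, a) = -55 + a*d (o(d, a) = -3 + (a*d - 52) = -3 + (-52 + a*d) = -55 + a*d)
-2851 + o(-13, f(0, 0)) = -2851 + (-55 + 5*(-13)) = -2851 + (-55 - 65) = -2851 - 120 = -2971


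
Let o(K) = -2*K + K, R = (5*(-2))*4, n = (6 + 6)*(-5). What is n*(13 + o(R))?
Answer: -3180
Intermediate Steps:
n = -60 (n = 12*(-5) = -60)
R = -40 (R = -10*4 = -40)
o(K) = -K
n*(13 + o(R)) = -60*(13 - 1*(-40)) = -60*(13 + 40) = -60*53 = -3180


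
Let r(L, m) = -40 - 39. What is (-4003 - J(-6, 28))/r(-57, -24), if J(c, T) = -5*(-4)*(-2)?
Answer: 3963/79 ≈ 50.165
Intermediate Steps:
r(L, m) = -79
J(c, T) = -40 (J(c, T) = 20*(-2) = -40)
(-4003 - J(-6, 28))/r(-57, -24) = (-4003 - 1*(-40))/(-79) = (-4003 + 40)*(-1/79) = -3963*(-1/79) = 3963/79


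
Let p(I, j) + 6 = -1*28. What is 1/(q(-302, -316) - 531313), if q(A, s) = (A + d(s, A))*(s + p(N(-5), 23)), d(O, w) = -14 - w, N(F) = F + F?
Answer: -1/526413 ≈ -1.8996e-6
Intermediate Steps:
N(F) = 2*F
p(I, j) = -34 (p(I, j) = -6 - 1*28 = -6 - 28 = -34)
q(A, s) = 476 - 14*s (q(A, s) = (A + (-14 - A))*(s - 34) = -14*(-34 + s) = 476 - 14*s)
1/(q(-302, -316) - 531313) = 1/((476 - 14*(-316)) - 531313) = 1/((476 + 4424) - 531313) = 1/(4900 - 531313) = 1/(-526413) = -1/526413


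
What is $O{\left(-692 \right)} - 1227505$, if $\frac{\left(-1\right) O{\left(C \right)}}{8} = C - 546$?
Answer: $-1217601$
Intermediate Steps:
$O{\left(C \right)} = 4368 - 8 C$ ($O{\left(C \right)} = - 8 \left(C - 546\right) = - 8 \left(-546 + C\right) = 4368 - 8 C$)
$O{\left(-692 \right)} - 1227505 = \left(4368 - -5536\right) - 1227505 = \left(4368 + 5536\right) - 1227505 = 9904 - 1227505 = -1217601$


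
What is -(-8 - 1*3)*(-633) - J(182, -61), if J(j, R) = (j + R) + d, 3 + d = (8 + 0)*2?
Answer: -7097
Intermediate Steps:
d = 13 (d = -3 + (8 + 0)*2 = -3 + 8*2 = -3 + 16 = 13)
J(j, R) = 13 + R + j (J(j, R) = (j + R) + 13 = (R + j) + 13 = 13 + R + j)
-(-8 - 1*3)*(-633) - J(182, -61) = -(-8 - 1*3)*(-633) - (13 - 61 + 182) = -(-8 - 3)*(-633) - 1*134 = -1*(-11)*(-633) - 134 = 11*(-633) - 134 = -6963 - 134 = -7097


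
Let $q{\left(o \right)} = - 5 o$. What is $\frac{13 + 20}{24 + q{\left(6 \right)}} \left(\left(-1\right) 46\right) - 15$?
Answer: $238$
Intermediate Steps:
$\frac{13 + 20}{24 + q{\left(6 \right)}} \left(\left(-1\right) 46\right) - 15 = \frac{13 + 20}{24 - 30} \left(\left(-1\right) 46\right) - 15 = \frac{33}{24 - 30} \left(-46\right) - 15 = \frac{33}{-6} \left(-46\right) - 15 = 33 \left(- \frac{1}{6}\right) \left(-46\right) - 15 = \left(- \frac{11}{2}\right) \left(-46\right) - 15 = 253 - 15 = 238$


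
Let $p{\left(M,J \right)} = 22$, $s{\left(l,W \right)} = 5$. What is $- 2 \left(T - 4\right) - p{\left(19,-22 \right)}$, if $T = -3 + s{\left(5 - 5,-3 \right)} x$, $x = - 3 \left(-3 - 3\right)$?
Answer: $-188$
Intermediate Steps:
$x = 18$ ($x = \left(-3\right) \left(-6\right) = 18$)
$T = 87$ ($T = -3 + 5 \cdot 18 = -3 + 90 = 87$)
$- 2 \left(T - 4\right) - p{\left(19,-22 \right)} = - 2 \left(87 - 4\right) - 22 = \left(-2\right) 83 - 22 = -166 - 22 = -188$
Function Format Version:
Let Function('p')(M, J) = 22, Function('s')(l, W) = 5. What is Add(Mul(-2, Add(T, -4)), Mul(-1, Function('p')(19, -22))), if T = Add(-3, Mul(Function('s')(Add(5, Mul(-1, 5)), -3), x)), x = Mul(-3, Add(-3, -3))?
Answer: -188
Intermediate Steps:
x = 18 (x = Mul(-3, -6) = 18)
T = 87 (T = Add(-3, Mul(5, 18)) = Add(-3, 90) = 87)
Add(Mul(-2, Add(T, -4)), Mul(-1, Function('p')(19, -22))) = Add(Mul(-2, Add(87, -4)), Mul(-1, 22)) = Add(Mul(-2, 83), -22) = Add(-166, -22) = -188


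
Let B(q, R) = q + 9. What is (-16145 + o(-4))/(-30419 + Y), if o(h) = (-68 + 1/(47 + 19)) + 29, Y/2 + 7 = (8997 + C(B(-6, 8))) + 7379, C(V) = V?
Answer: -1068143/153450 ≈ -6.9609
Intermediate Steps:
B(q, R) = 9 + q
Y = 32744 (Y = -14 + 2*((8997 + (9 - 6)) + 7379) = -14 + 2*((8997 + 3) + 7379) = -14 + 2*(9000 + 7379) = -14 + 2*16379 = -14 + 32758 = 32744)
o(h) = -2573/66 (o(h) = (-68 + 1/66) + 29 = -4487/66 + 29 = -2573/66)
(-16145 + o(-4))/(-30419 + Y) = (-16145 - 2573/66)/(-30419 + 32744) = -1068143/66/2325 = -1068143/66*1/2325 = -1068143/153450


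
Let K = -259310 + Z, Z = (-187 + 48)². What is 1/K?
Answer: -1/239989 ≈ -4.1669e-6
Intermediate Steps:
Z = 19321 (Z = (-139)² = 19321)
K = -239989 (K = -259310 + 19321 = -239989)
1/K = 1/(-239989) = -1/239989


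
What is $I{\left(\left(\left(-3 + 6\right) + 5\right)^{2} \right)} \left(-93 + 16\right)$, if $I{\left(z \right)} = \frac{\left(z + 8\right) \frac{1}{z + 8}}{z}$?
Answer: $- \frac{77}{64} \approx -1.2031$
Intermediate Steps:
$I{\left(z \right)} = \frac{1}{z}$ ($I{\left(z \right)} = \frac{\left(8 + z\right) \frac{1}{8 + z}}{z} = 1 \frac{1}{z} = \frac{1}{z}$)
$I{\left(\left(\left(-3 + 6\right) + 5\right)^{2} \right)} \left(-93 + 16\right) = \frac{-93 + 16}{\left(\left(-3 + 6\right) + 5\right)^{2}} = \frac{1}{\left(3 + 5\right)^{2}} \left(-77\right) = \frac{1}{8^{2}} \left(-77\right) = \frac{1}{64} \left(-77\right) = - \frac{77}{64}$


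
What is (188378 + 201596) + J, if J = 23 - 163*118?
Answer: 370763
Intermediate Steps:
J = -19211 (J = 23 - 19234 = -19211)
(188378 + 201596) + J = (188378 + 201596) - 19211 = 389974 - 19211 = 370763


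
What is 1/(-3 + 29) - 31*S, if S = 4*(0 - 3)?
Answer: 9673/26 ≈ 372.04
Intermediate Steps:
S = -12 (S = 4*(-3) = -12)
1/(-3 + 29) - 31*S = 1/(-3 + 29) - 31*(-12) = 1/26 + 372 = 9673/26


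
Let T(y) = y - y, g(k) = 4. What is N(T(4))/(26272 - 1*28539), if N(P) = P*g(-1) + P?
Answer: 0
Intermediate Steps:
T(y) = 0
N(P) = 5*P (N(P) = P*4 + P = 4*P + P = 5*P)
N(T(4))/(26272 - 1*28539) = (5*0)/(26272 - 1*28539) = 0/(26272 - 28539) = 0/(-2267) = 0*(-1/2267) = 0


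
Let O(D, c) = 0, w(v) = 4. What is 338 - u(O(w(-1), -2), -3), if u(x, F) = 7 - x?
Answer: 331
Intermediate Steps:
338 - u(O(w(-1), -2), -3) = 338 - (7 - 1*0) = 338 - (7 + 0) = 338 - 1*7 = 338 - 7 = 331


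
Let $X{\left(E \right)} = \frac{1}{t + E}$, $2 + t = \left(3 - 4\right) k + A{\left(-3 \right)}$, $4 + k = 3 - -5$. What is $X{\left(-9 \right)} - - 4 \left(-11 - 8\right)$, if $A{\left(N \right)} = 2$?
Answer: $- \frac{989}{13} \approx -76.077$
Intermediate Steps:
$k = 4$ ($k = -4 + \left(3 - -5\right) = -4 + \left(3 + 5\right) = -4 + 8 = 4$)
$t = -4$ ($t = -2 + \left(\left(3 - 4\right) 4 + 2\right) = -2 + \left(\left(-1\right) 4 + 2\right) = -2 + \left(-4 + 2\right) = -2 - 2 = -4$)
$X{\left(E \right)} = \frac{1}{-4 + E}$
$X{\left(-9 \right)} - - 4 \left(-11 - 8\right) = \frac{1}{-4 - 9} - - 4 \left(-11 - 8\right) = \frac{1}{-13} - \left(-4\right) \left(-19\right) = - \frac{1}{13} - 76 = - \frac{989}{13}$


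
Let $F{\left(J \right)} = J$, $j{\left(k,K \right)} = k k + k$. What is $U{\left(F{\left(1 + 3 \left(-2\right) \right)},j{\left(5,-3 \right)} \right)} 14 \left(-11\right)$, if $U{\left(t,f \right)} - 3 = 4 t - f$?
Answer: $7238$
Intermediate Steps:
$j{\left(k,K \right)} = k + k^{2}$ ($j{\left(k,K \right)} = k^{2} + k = k + k^{2}$)
$U{\left(t,f \right)} = 3 - f + 4 t$ ($U{\left(t,f \right)} = 3 - \left(f - 4 t\right) = 3 - f + 4 t$)
$U{\left(F{\left(1 + 3 \left(-2\right) \right)},j{\left(5,-3 \right)} \right)} 14 \left(-11\right) = \left(3 - 5 \left(1 + 5\right) + 4 \left(1 + 3 \left(-2\right)\right)\right) 14 \left(-11\right) = \left(3 - 5 \cdot 6 + 4 \left(1 - 6\right)\right) 14 \left(-11\right) = \left(3 - 30 + 4 \left(-5\right)\right) 14 \left(-11\right) = \left(3 - 30 - 20\right) 14 \left(-11\right) = \left(-47\right) 14 \left(-11\right) = \left(-658\right) \left(-11\right) = 7238$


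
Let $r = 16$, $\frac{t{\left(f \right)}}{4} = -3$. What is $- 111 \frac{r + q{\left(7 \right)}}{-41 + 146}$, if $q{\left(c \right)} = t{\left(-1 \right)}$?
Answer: $- \frac{148}{35} \approx -4.2286$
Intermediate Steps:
$t{\left(f \right)} = -12$ ($t{\left(f \right)} = 4 \left(-3\right) = -12$)
$q{\left(c \right)} = -12$
$- 111 \frac{r + q{\left(7 \right)}}{-41 + 146} = - 111 \frac{16 - 12}{-41 + 146} = - 111 \cdot \frac{4}{105} = - 111 \cdot 4 \cdot \frac{1}{105} = \left(-111\right) \frac{4}{105} = - \frac{148}{35}$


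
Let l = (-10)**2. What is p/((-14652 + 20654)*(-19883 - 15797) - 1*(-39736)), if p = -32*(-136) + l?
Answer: -1113/53527906 ≈ -2.0793e-5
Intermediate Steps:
l = 100
p = 4452 (p = -32*(-136) + 100 = 4352 + 100 = 4452)
p/((-14652 + 20654)*(-19883 - 15797) - 1*(-39736)) = 4452/((-14652 + 20654)*(-19883 - 15797) - 1*(-39736)) = 4452/(6002*(-35680) + 39736) = 4452/(-214151360 + 39736) = 4452/(-214111624) = 4452*(-1/214111624) = -1113/53527906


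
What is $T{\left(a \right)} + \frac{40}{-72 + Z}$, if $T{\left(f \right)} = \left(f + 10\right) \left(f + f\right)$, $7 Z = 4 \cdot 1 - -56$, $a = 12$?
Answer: $\frac{58538}{111} \approx 527.37$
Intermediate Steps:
$Z = \frac{60}{7}$ ($Z = \frac{4 \cdot 1 - -56}{7} = \frac{4 + 56}{7} = \frac{1}{7} \cdot 60 = \frac{60}{7} \approx 8.5714$)
$T{\left(f \right)} = 2 f \left(10 + f\right)$ ($T{\left(f \right)} = \left(10 + f\right) 2 f = 2 f \left(10 + f\right)$)
$T{\left(a \right)} + \frac{40}{-72 + Z} = 2 \cdot 12 \left(10 + 12\right) + \frac{40}{-72 + \frac{60}{7}} = 2 \cdot 12 \cdot 22 + \frac{40}{- \frac{444}{7}} = 528 + 40 \left(- \frac{7}{444}\right) = 528 - \frac{70}{111} = \frac{58538}{111}$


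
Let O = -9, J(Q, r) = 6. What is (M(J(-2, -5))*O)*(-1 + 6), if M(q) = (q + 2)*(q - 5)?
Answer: -360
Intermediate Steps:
M(q) = (-5 + q)*(2 + q) (M(q) = (2 + q)*(-5 + q) = (-5 + q)*(2 + q))
(M(J(-2, -5))*O)*(-1 + 6) = ((-10 + 6² - 3*6)*(-9))*(-1 + 6) = ((-10 + 36 - 18)*(-9))*5 = (8*(-9))*5 = -72*5 = -360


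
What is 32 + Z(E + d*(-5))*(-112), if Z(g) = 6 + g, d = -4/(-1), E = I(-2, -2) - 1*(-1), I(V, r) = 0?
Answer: 1488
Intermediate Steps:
E = 1 (E = 0 - 1*(-1) = 0 + 1 = 1)
d = 4 (d = -4*(-1) = 4)
32 + Z(E + d*(-5))*(-112) = 32 + (6 + (1 + 4*(-5)))*(-112) = 32 + (6 + (1 - 20))*(-112) = 32 + (6 - 19)*(-112) = 32 - 13*(-112) = 32 + 1456 = 1488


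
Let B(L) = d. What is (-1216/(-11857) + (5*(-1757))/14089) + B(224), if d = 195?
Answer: 32488356714/167053273 ≈ 194.48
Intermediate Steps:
B(L) = 195
(-1216/(-11857) + (5*(-1757))/14089) + B(224) = (-1216/(-11857) + (5*(-1757))/14089) + 195 = (-1216*(-1/11857) - 8785*1/14089) + 195 = (1216/11857 - 8785/14089) + 195 = -87031521/167053273 + 195 = 32488356714/167053273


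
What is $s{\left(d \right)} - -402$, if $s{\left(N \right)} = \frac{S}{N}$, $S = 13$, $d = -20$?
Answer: $\frac{8027}{20} \approx 401.35$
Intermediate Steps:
$s{\left(N \right)} = \frac{13}{N}$
$s{\left(d \right)} - -402 = \frac{13}{-20} - -402 = 13 \left(- \frac{1}{20}\right) + 402 = - \frac{13}{20} + 402 = \frac{8027}{20}$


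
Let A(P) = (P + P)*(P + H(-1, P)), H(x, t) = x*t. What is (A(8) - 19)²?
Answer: 361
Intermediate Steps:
H(x, t) = t*x
A(P) = 0 (A(P) = (P + P)*(P + P*(-1)) = (2*P)*(P - P) = (2*P)*0 = 0)
(A(8) - 19)² = (0 - 19)² = (-19)² = 361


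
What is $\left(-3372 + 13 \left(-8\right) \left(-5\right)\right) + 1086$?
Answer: $-1766$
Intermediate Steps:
$\left(-3372 + 13 \left(-8\right) \left(-5\right)\right) + 1086 = \left(-3372 - -520\right) + 1086 = \left(-3372 + 520\right) + 1086 = -2852 + 1086 = -1766$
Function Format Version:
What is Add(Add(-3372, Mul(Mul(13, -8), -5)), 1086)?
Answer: -1766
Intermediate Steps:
Add(Add(-3372, Mul(Mul(13, -8), -5)), 1086) = Add(Add(-3372, Mul(-104, -5)), 1086) = Add(Add(-3372, 520), 1086) = Add(-2852, 1086) = -1766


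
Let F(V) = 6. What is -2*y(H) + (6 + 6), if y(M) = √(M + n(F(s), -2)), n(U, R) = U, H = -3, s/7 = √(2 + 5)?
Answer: 12 - 2*√3 ≈ 8.5359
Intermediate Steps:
s = 7*√7 (s = 7*√(2 + 5) = 7*√7 ≈ 18.520)
y(M) = √(6 + M) (y(M) = √(M + 6) = √(6 + M))
-2*y(H) + (6 + 6) = -2*√(6 - 3) + (6 + 6) = -2*√3 + 12 = 12 - 2*√3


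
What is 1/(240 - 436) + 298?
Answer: 58407/196 ≈ 298.00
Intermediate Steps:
1/(240 - 436) + 298 = 1/(-196) + 298 = -1/196 + 298 = 58407/196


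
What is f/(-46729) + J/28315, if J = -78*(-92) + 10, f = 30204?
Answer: -519431666/1323131635 ≈ -0.39258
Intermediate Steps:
J = 7186 (J = 7176 + 10 = 7186)
f/(-46729) + J/28315 = 30204/(-46729) + 7186/28315 = 30204*(-1/46729) + 7186*(1/28315) = -30204/46729 + 7186/28315 = -519431666/1323131635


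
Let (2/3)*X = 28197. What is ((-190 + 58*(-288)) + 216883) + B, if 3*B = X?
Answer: 428175/2 ≈ 2.1409e+5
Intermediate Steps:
X = 84591/2 (X = (3/2)*28197 = 84591/2 ≈ 42296.)
B = 28197/2 (B = (⅓)*(84591/2) = 28197/2 ≈ 14099.)
((-190 + 58*(-288)) + 216883) + B = ((-190 + 58*(-288)) + 216883) + 28197/2 = ((-190 - 16704) + 216883) + 28197/2 = (-16894 + 216883) + 28197/2 = 199989 + 28197/2 = 428175/2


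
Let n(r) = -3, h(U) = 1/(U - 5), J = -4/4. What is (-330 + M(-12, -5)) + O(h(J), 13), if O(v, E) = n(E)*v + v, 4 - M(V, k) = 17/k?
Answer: -4834/15 ≈ -322.27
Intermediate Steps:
J = -1 (J = -4*¼ = -1)
M(V, k) = 4 - 17/k
h(U) = 1/(-5 + U)
O(v, E) = -2*v (O(v, E) = -3*v + v = -2*v)
(-330 + M(-12, -5)) + O(h(J), 13) = (-330 + (4 - 17/(-5))) - 2/(-5 - 1) = (-330 + (4 - 17*(-⅕))) - 2/(-6) = (-330 + (4 + 17/5)) - 2*(-⅙) = (-330 + 37/5) + ⅓ = -1613/5 + ⅓ = -4834/15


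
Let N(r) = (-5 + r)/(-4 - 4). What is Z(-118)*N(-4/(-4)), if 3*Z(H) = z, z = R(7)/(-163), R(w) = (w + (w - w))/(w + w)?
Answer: -1/1956 ≈ -0.00051125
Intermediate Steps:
N(r) = 5/8 - r/8 (N(r) = (-5 + r)/(-8) = (-5 + r)*(-1/8) = 5/8 - r/8)
R(w) = 1/2 (R(w) = (w + 0)/((2*w)) = w*(1/(2*w)) = 1/2)
z = -1/326 (z = (1/2)/(-163) = (1/2)*(-1/163) = -1/326 ≈ -0.0030675)
Z(H) = -1/978 (Z(H) = (1/3)*(-1/326) = -1/978)
Z(-118)*N(-4/(-4)) = -(5/8 - (-1)/(2*(-4)))/978 = -(5/8 - (-1)*(-1)/(2*4))/978 = -(5/8 - 1/8*1)/978 = -(5/8 - 1/8)/978 = -1/978*1/2 = -1/1956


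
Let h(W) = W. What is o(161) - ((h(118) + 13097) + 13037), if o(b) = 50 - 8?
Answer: -26210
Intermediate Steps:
o(b) = 42
o(161) - ((h(118) + 13097) + 13037) = 42 - ((118 + 13097) + 13037) = 42 - (13215 + 13037) = 42 - 1*26252 = 42 - 26252 = -26210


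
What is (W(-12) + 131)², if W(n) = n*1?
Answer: 14161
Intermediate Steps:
W(n) = n
(W(-12) + 131)² = (-12 + 131)² = 119² = 14161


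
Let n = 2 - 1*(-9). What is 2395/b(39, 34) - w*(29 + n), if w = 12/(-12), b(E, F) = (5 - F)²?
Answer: 36035/841 ≈ 42.848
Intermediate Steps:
n = 11 (n = 2 + 9 = 11)
w = -1 (w = 12*(-1/12) = -1)
2395/b(39, 34) - w*(29 + n) = 2395/((-5 + 34)²) - (-1)*(29 + 11) = 2395/(29²) - (-1)*40 = 2395/841 - 1*(-40) = 2395*(1/841) + 40 = 2395/841 + 40 = 36035/841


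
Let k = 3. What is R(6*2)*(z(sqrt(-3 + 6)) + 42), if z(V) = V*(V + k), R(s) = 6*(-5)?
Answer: -1350 - 90*sqrt(3) ≈ -1505.9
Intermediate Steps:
R(s) = -30
z(V) = V*(3 + V) (z(V) = V*(V + 3) = V*(3 + V))
R(6*2)*(z(sqrt(-3 + 6)) + 42) = -30*(sqrt(-3 + 6)*(3 + sqrt(-3 + 6)) + 42) = -30*(sqrt(3)*(3 + sqrt(3)) + 42) = -30*(42 + sqrt(3)*(3 + sqrt(3))) = -1260 - 30*sqrt(3)*(3 + sqrt(3))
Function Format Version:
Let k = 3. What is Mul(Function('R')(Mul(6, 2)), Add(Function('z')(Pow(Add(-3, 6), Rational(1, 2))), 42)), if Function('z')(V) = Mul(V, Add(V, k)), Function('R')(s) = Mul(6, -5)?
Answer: Add(-1350, Mul(-90, Pow(3, Rational(1, 2)))) ≈ -1505.9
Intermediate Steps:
Function('R')(s) = -30
Function('z')(V) = Mul(V, Add(3, V)) (Function('z')(V) = Mul(V, Add(V, 3)) = Mul(V, Add(3, V)))
Mul(Function('R')(Mul(6, 2)), Add(Function('z')(Pow(Add(-3, 6), Rational(1, 2))), 42)) = Mul(-30, Add(Mul(Pow(Add(-3, 6), Rational(1, 2)), Add(3, Pow(Add(-3, 6), Rational(1, 2)))), 42)) = Mul(-30, Add(Mul(Pow(3, Rational(1, 2)), Add(3, Pow(3, Rational(1, 2)))), 42)) = Mul(-30, Add(42, Mul(Pow(3, Rational(1, 2)), Add(3, Pow(3, Rational(1, 2)))))) = Add(-1260, Mul(-30, Pow(3, Rational(1, 2)), Add(3, Pow(3, Rational(1, 2)))))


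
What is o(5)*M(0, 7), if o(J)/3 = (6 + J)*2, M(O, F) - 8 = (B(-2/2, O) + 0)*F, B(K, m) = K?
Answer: 66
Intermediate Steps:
M(O, F) = 8 - F (M(O, F) = 8 + (-2/2 + 0)*F = 8 + (-2*1/2 + 0)*F = 8 + (-1 + 0)*F = 8 - F)
o(J) = 36 + 6*J (o(J) = 3*((6 + J)*2) = 3*(12 + 2*J) = 36 + 6*J)
o(5)*M(0, 7) = (36 + 6*5)*(8 - 1*7) = (36 + 30)*(8 - 7) = 66*1 = 66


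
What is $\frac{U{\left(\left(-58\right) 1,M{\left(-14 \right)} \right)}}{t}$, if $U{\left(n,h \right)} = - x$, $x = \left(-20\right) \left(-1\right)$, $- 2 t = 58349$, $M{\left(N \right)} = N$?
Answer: $\frac{40}{58349} \approx 0.00068553$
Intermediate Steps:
$t = - \frac{58349}{2}$ ($t = \left(- \frac{1}{2}\right) 58349 = - \frac{58349}{2} \approx -29175.0$)
$x = 20$
$U{\left(n,h \right)} = -20$ ($U{\left(n,h \right)} = \left(-1\right) 20 = -20$)
$\frac{U{\left(\left(-58\right) 1,M{\left(-14 \right)} \right)}}{t} = - \frac{20}{- \frac{58349}{2}} = \left(-20\right) \left(- \frac{2}{58349}\right) = \frac{40}{58349}$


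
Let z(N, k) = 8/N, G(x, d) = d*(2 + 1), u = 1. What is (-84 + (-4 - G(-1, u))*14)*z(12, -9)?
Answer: -364/3 ≈ -121.33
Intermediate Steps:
G(x, d) = 3*d (G(x, d) = d*3 = 3*d)
(-84 + (-4 - G(-1, u))*14)*z(12, -9) = (-84 + (-4 - 3)*14)*(8/12) = (-84 + (-4 - 1*3)*14)*(8*(1/12)) = (-84 + (-4 - 3)*14)*(2/3) = (-84 - 7*14)*(2/3) = (-84 - 98)*(2/3) = -182*2/3 = -364/3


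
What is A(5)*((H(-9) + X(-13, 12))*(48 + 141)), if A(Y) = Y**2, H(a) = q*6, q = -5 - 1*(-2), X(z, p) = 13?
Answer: -23625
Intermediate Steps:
q = -3 (q = -5 + 2 = -3)
H(a) = -18 (H(a) = -3*6 = -18)
A(5)*((H(-9) + X(-13, 12))*(48 + 141)) = 5**2*((-18 + 13)*(48 + 141)) = 25*(-5*189) = 25*(-945) = -23625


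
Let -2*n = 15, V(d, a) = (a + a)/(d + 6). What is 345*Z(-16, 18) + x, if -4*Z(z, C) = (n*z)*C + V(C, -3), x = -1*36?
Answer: -2981031/16 ≈ -1.8631e+5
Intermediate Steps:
V(d, a) = 2*a/(6 + d) (V(d, a) = (2*a)/(6 + d) = 2*a/(6 + d))
n = -15/2 (n = -½*15 = -15/2 ≈ -7.5000)
x = -36
Z(z, C) = 3/(2*(6 + C)) + 15*C*z/8 (Z(z, C) = -((-15*z/2)*C + 2*(-3)/(6 + C))/4 = -(-15*C*z/2 - 6/(6 + C))/4 = -(-6/(6 + C) - 15*C*z/2)/4 = 3/(2*(6 + C)) + 15*C*z/8)
345*Z(-16, 18) + x = 345*(3*(4 + 5*18*(-16)*(6 + 18))/(8*(6 + 18))) - 36 = 345*((3/8)*(4 + 5*18*(-16)*24)/24) - 36 = 345*((3/8)*(1/24)*(4 - 34560)) - 36 = 345*((3/8)*(1/24)*(-34556)) - 36 = 345*(-8639/16) - 36 = -2980455/16 - 36 = -2981031/16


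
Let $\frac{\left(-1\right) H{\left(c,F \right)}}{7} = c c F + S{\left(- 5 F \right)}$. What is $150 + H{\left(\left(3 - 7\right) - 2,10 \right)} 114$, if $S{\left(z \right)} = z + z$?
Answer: $-207330$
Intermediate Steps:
$S{\left(z \right)} = 2 z$
$H{\left(c,F \right)} = 70 F - 7 F c^{2}$ ($H{\left(c,F \right)} = - 7 \left(c c F + 2 \left(- 5 F\right)\right) = - 7 \left(c^{2} F - 10 F\right) = - 7 \left(F c^{2} - 10 F\right) = - 7 \left(- 10 F + F c^{2}\right) = 70 F - 7 F c^{2}$)
$150 + H{\left(\left(3 - 7\right) - 2,10 \right)} 114 = 150 + 7 \cdot 10 \left(10 - \left(\left(3 - 7\right) - 2\right)^{2}\right) 114 = 150 + 7 \cdot 10 \left(10 - \left(-4 - 2\right)^{2}\right) 114 = 150 + 7 \cdot 10 \left(10 - \left(-6\right)^{2}\right) 114 = 150 + 7 \cdot 10 \left(10 - 36\right) 114 = 150 + 7 \cdot 10 \left(-26\right) 114 = 150 - 207480 = -207330$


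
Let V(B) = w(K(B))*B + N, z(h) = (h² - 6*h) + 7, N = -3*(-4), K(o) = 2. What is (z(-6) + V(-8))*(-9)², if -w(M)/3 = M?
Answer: 11259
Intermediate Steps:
N = 12
w(M) = -3*M
z(h) = 7 + h² - 6*h
V(B) = 12 - 6*B (V(B) = (-3*2)*B + 12 = -6*B + 12 = 12 - 6*B)
(z(-6) + V(-8))*(-9)² = ((7 + (-6)² - 6*(-6)) + (12 - 6*(-8)))*(-9)² = ((7 + 36 + 36) + (12 + 48))*81 = (79 + 60)*81 = 139*81 = 11259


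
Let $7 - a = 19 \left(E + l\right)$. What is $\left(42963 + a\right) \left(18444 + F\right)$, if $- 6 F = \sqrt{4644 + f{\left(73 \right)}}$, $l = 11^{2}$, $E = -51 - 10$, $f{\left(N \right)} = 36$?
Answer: $771512520 - 41830 \sqrt{130} \approx 7.7104 \cdot 10^{8}$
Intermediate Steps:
$E = -61$
$l = 121$
$a = -1133$ ($a = 7 - 19 \left(-61 + 121\right) = 7 - 19 \cdot 60 = 7 - 1140 = -1133$)
$F = - \sqrt{130}$ ($F = - \frac{\sqrt{4644 + 36}}{6} = - \frac{\sqrt{4680}}{6} = - \frac{6 \sqrt{130}}{6} = - \sqrt{130} \approx -11.402$)
$\left(42963 + a\right) \left(18444 + F\right) = \left(42963 - 1133\right) \left(18444 - \sqrt{130}\right) = 41830 \left(18444 - \sqrt{130}\right) = 771512520 - 41830 \sqrt{130}$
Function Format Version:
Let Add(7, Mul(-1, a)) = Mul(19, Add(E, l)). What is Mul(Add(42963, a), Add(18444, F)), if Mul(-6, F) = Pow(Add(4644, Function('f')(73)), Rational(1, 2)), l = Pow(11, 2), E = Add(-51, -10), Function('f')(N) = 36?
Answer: Add(771512520, Mul(-41830, Pow(130, Rational(1, 2)))) ≈ 7.7104e+8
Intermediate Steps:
E = -61
l = 121
a = -1133 (a = Add(7, Mul(-1, Mul(19, Add(-61, 121)))) = Add(7, Mul(-1, Mul(19, 60))) = Add(7, Mul(-1, 1140)) = Add(7, -1140) = -1133)
F = Mul(-1, Pow(130, Rational(1, 2))) (F = Mul(Rational(-1, 6), Pow(Add(4644, 36), Rational(1, 2))) = Mul(Rational(-1, 6), Pow(4680, Rational(1, 2))) = Mul(Rational(-1, 6), Mul(6, Pow(130, Rational(1, 2)))) = Mul(-1, Pow(130, Rational(1, 2))) ≈ -11.402)
Mul(Add(42963, a), Add(18444, F)) = Mul(Add(42963, -1133), Add(18444, Mul(-1, Pow(130, Rational(1, 2))))) = Mul(41830, Add(18444, Mul(-1, Pow(130, Rational(1, 2))))) = Add(771512520, Mul(-41830, Pow(130, Rational(1, 2))))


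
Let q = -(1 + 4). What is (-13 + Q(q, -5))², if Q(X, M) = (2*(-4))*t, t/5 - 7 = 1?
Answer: 110889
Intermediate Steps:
t = 40 (t = 35 + 5*1 = 35 + 5 = 40)
q = -5 (q = -1*5 = -5)
Q(X, M) = -320 (Q(X, M) = (2*(-4))*40 = -8*40 = -320)
(-13 + Q(q, -5))² = (-13 - 320)² = (-333)² = 110889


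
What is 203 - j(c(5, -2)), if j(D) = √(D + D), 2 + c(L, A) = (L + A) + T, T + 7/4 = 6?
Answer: 203 - √42/2 ≈ 199.76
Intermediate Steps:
T = 17/4 (T = -7/4 + 6 = 17/4 ≈ 4.2500)
c(L, A) = 9/4 + A + L (c(L, A) = -2 + ((L + A) + 17/4) = -2 + ((A + L) + 17/4) = -2 + (17/4 + A + L) = 9/4 + A + L)
j(D) = √2*√D (j(D) = √(2*D) = √2*√D)
203 - j(c(5, -2)) = 203 - √2*√(9/4 - 2 + 5) = 203 - √2*√(21/4) = 203 - √2*√21/2 = 203 - √42/2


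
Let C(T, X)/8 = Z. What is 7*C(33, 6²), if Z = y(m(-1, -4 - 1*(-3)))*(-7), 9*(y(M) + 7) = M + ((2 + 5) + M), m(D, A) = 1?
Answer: 2352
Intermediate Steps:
y(M) = -56/9 + 2*M/9 (y(M) = -7 + (M + ((2 + 5) + M))/9 = -7 + (M + (7 + M))/9 = -7 + (7 + 2*M)/9 = -7 + (7/9 + 2*M/9) = -56/9 + 2*M/9)
Z = 42 (Z = (-56/9 + (2/9)*1)*(-7) = (-56/9 + 2/9)*(-7) = -6*(-7) = 42)
C(T, X) = 336 (C(T, X) = 8*42 = 336)
7*C(33, 6²) = 7*336 = 2352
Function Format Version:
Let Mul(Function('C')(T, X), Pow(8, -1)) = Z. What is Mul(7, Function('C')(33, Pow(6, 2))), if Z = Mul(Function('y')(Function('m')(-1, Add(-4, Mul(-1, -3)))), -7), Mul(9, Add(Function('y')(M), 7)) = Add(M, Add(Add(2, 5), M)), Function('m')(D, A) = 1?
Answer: 2352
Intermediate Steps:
Function('y')(M) = Add(Rational(-56, 9), Mul(Rational(2, 9), M)) (Function('y')(M) = Add(-7, Mul(Rational(1, 9), Add(M, Add(Add(2, 5), M)))) = Add(-7, Mul(Rational(1, 9), Add(M, Add(7, M)))) = Add(-7, Mul(Rational(1, 9), Add(7, Mul(2, M)))) = Add(-7, Add(Rational(7, 9), Mul(Rational(2, 9), M))) = Add(Rational(-56, 9), Mul(Rational(2, 9), M)))
Z = 42 (Z = Mul(Add(Rational(-56, 9), Mul(Rational(2, 9), 1)), -7) = Mul(Add(Rational(-56, 9), Rational(2, 9)), -7) = Mul(-6, -7) = 42)
Function('C')(T, X) = 336 (Function('C')(T, X) = Mul(8, 42) = 336)
Mul(7, Function('C')(33, Pow(6, 2))) = Mul(7, 336) = 2352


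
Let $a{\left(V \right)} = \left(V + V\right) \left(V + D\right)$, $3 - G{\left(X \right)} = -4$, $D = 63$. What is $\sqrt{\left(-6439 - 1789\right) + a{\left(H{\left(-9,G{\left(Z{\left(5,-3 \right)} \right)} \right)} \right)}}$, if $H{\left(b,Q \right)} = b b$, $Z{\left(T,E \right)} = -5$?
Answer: $10 \sqrt{151} \approx 122.88$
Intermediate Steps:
$G{\left(X \right)} = 7$ ($G{\left(X \right)} = 3 - -4 = 3 + 4 = 7$)
$H{\left(b,Q \right)} = b^{2}$
$a{\left(V \right)} = 2 V \left(63 + V\right)$ ($a{\left(V \right)} = \left(V + V\right) \left(V + 63\right) = 2 V \left(63 + V\right)$)
$\sqrt{\left(-6439 - 1789\right) + a{\left(H{\left(-9,G{\left(Z{\left(5,-3 \right)} \right)} \right)} \right)}} = \sqrt{\left(-6439 - 1789\right) + 2 \left(-9\right)^{2} \left(63 + \left(-9\right)^{2}\right)} = \sqrt{-8228 + 2 \cdot 81 \left(63 + 81\right)} = \sqrt{-8228 + 2 \cdot 81 \cdot 144} = \sqrt{-8228 + 23328} = \sqrt{15100} = 10 \sqrt{151}$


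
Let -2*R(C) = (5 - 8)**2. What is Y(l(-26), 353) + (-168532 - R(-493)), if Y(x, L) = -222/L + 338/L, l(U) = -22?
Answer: -118980183/706 ≈ -1.6853e+5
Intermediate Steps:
Y(x, L) = 116/L
R(C) = -9/2 (R(C) = -(5 - 8)**2/2 = -1/2*(-3)**2 = -1/2*9 = -9/2)
Y(l(-26), 353) + (-168532 - R(-493)) = 116/353 + (-168532 - 1*(-9/2)) = 116*(1/353) + (-168532 + 9/2) = 116/353 - 337055/2 = -118980183/706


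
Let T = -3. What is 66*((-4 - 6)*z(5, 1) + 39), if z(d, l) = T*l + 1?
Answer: 3894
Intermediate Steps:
z(d, l) = 1 - 3*l (z(d, l) = -3*l + 1 = 1 - 3*l)
66*((-4 - 6)*z(5, 1) + 39) = 66*((-4 - 6)*(1 - 3*1) + 39) = 66*(-10*(1 - 3) + 39) = 66*(-10*(-2) + 39) = 66*(20 + 39) = 66*59 = 3894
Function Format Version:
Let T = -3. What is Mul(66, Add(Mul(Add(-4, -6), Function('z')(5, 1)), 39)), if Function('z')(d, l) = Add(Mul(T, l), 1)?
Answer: 3894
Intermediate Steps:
Function('z')(d, l) = Add(1, Mul(-3, l)) (Function('z')(d, l) = Add(Mul(-3, l), 1) = Add(1, Mul(-3, l)))
Mul(66, Add(Mul(Add(-4, -6), Function('z')(5, 1)), 39)) = Mul(66, Add(Mul(Add(-4, -6), Add(1, Mul(-3, 1))), 39)) = Mul(66, Add(Mul(-10, Add(1, -3)), 39)) = Mul(66, Add(Mul(-10, -2), 39)) = Mul(66, Add(20, 39)) = Mul(66, 59) = 3894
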